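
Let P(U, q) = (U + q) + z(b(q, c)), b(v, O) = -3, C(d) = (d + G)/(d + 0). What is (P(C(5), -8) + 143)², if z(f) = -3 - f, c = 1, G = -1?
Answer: 461041/25 ≈ 18442.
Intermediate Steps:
C(d) = (-1 + d)/d (C(d) = (d - 1)/(d + 0) = (-1 + d)/d)
P(U, q) = U + q (P(U, q) = (U + q) + (-3 - 1*(-3)) = (U + q) + (-3 + 3) = (U + q) + 0 = U + q)
(P(C(5), -8) + 143)² = (((-1 + 5)/5 - 8) + 143)² = (((⅕)*4 - 8) + 143)² = ((⅘ - 8) + 143)² = (-36/5 + 143)² = (679/5)² = 461041/25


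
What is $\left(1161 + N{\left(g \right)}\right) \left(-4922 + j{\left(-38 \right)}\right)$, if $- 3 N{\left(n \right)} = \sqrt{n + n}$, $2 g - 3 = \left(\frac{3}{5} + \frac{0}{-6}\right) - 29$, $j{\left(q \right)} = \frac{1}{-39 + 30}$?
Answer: $-5714571 + \frac{44299 i \sqrt{635}}{135} \approx -5.7146 \cdot 10^{6} + 8268.9 i$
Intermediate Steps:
$j{\left(q \right)} = - \frac{1}{9}$ ($j{\left(q \right)} = \frac{1}{-9} = - \frac{1}{9}$)
$g = - \frac{127}{10}$ ($g = \frac{3}{2} + \frac{\left(\frac{3}{5} + \frac{0}{-6}\right) - 29}{2} = \frac{3}{2} + \frac{\left(3 \cdot \frac{1}{5} + 0 \left(- \frac{1}{6}\right)\right) - 29}{2} = \frac{3}{2} + \frac{\left(\frac{3}{5} + 0\right) - 29}{2} = \frac{3}{2} + \frac{\frac{3}{5} - 29}{2} = \frac{3}{2} + \frac{1}{2} \left(- \frac{142}{5}\right) = \frac{3}{2} - \frac{71}{5} = - \frac{127}{10} \approx -12.7$)
$N{\left(n \right)} = - \frac{\sqrt{2} \sqrt{n}}{3}$ ($N{\left(n \right)} = - \frac{\sqrt{n + n}}{3} = - \frac{\sqrt{2 n}}{3} = - \frac{\sqrt{2} \sqrt{n}}{3}$)
$\left(1161 + N{\left(g \right)}\right) \left(-4922 + j{\left(-38 \right)}\right) = \left(1161 - \frac{\sqrt{2} \sqrt{- \frac{127}{10}}}{3}\right) \left(-4922 - \frac{1}{9}\right) = \left(1161 - \frac{\sqrt{2} \frac{i \sqrt{1270}}{10}}{3}\right) \left(- \frac{44299}{9}\right) = \left(1161 - \frac{i \sqrt{635}}{15}\right) \left(- \frac{44299}{9}\right) = -5714571 + \frac{44299 i \sqrt{635}}{135}$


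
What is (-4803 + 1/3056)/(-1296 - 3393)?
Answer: 14677967/14329584 ≈ 1.0243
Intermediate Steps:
(-4803 + 1/3056)/(-1296 - 3393) = (-4803 + 1/3056)/(-4689) = -14677967/3056*(-1/4689) = 14677967/14329584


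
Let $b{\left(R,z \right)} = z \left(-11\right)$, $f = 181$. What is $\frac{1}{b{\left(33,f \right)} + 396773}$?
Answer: $\frac{1}{394782} \approx 2.533 \cdot 10^{-6}$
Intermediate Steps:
$b{\left(R,z \right)} = - 11 z$
$\frac{1}{b{\left(33,f \right)} + 396773} = \frac{1}{\left(-11\right) 181 + 396773} = \frac{1}{-1991 + 396773} = \frac{1}{394782}$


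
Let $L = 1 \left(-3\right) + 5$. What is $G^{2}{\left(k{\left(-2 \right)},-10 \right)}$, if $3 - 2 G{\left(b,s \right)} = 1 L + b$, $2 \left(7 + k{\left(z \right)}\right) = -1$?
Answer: $\frac{289}{16} \approx 18.063$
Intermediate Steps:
$L = 2$ ($L = -3 + 5 = 2$)
$k{\left(z \right)} = - \frac{15}{2}$ ($k{\left(z \right)} = -7 + \frac{1}{2} \left(-1\right) = -7 - \frac{1}{2} = - \frac{15}{2}$)
$G{\left(b,s \right)} = \frac{1}{2} - \frac{b}{2}$ ($G{\left(b,s \right)} = \frac{3}{2} - \frac{1 \cdot 2 + b}{2} = \frac{3}{2} - \frac{2 + b}{2} = \frac{3}{2} - \left(1 + \frac{b}{2}\right) = \frac{1}{2} - \frac{b}{2}$)
$G^{2}{\left(k{\left(-2 \right)},-10 \right)} = \left(\frac{1}{2} - - \frac{15}{4}\right)^{2} = \left(\frac{1}{2} + \frac{15}{4}\right)^{2} = \left(\frac{17}{4}\right)^{2} = \frac{289}{16}$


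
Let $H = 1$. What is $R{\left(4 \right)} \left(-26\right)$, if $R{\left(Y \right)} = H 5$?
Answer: $-130$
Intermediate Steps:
$R{\left(Y \right)} = 5$ ($R{\left(Y \right)} = 1 \cdot 5 = 5$)
$R{\left(4 \right)} \left(-26\right) = 5 \left(-26\right) = -130$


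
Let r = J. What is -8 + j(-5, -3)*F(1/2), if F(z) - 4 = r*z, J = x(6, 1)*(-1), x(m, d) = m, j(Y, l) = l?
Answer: -11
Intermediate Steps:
J = -6 (J = 6*(-1) = -6)
r = -6
F(z) = 4 - 6*z
-8 + j(-5, -3)*F(1/2) = -8 - 3*(4 - 6/2) = -8 - 3*(4 - 6*1/2) = -8 - 3*(4 - 3) = -8 - 3*1 = -8 - 3 = -11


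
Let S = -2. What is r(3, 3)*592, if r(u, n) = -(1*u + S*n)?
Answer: 1776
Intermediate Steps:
r(u, n) = -u + 2*n (r(u, n) = -(1*u - 2*n) = -(u - 2*n) = -u + 2*n)
r(3, 3)*592 = (-1*3 + 2*3)*592 = (-3 + 6)*592 = 3*592 = 1776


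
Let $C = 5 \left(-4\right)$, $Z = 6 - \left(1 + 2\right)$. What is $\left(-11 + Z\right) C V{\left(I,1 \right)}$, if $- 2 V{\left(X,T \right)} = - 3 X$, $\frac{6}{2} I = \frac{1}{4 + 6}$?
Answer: $8$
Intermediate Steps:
$I = \frac{1}{30}$ ($I = \frac{1}{3 \left(4 + 6\right)} = \frac{1}{3 \cdot 10} = \frac{1}{3} \cdot \frac{1}{10} = \frac{1}{30} \approx 0.033333$)
$V{\left(X,T \right)} = \frac{3 X}{2}$ ($V{\left(X,T \right)} = - \frac{\left(-3\right) X}{2} = \frac{3 X}{2}$)
$Z = 3$ ($Z = 6 - 3 = 3$)
$C = -20$
$\left(-11 + Z\right) C V{\left(I,1 \right)} = \left(-11 + 3\right) \left(- 20 \cdot \frac{3}{2} \cdot \frac{1}{30}\right) = - 8 \left(\left(-20\right) \frac{1}{20}\right) = \left(-8\right) \left(-1\right) = 8$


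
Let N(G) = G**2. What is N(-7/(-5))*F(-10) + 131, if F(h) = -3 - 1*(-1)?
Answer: 3177/25 ≈ 127.08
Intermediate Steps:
F(h) = -2 (F(h) = -3 + 1 = -2)
N(-7/(-5))*F(-10) + 131 = (-7/(-5))**2*(-2) + 131 = (-7*(-1/5))**2*(-2) + 131 = (7/5)**2*(-2) + 131 = (49/25)*(-2) + 131 = -98/25 + 131 = 3177/25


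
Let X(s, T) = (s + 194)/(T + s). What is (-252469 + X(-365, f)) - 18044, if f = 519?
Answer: -41659173/154 ≈ -2.7051e+5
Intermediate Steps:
X(s, T) = (194 + s)/(T + s)
(-252469 + X(-365, f)) - 18044 = (-252469 + (194 - 365)/(519 - 365)) - 18044 = (-252469 - 171/154) - 18044 = -38880397/154 - 18044 = -41659173/154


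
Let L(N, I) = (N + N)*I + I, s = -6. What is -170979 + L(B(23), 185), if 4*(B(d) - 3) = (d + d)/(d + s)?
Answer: -2880373/17 ≈ -1.6943e+5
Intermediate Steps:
B(d) = 3 + d/(2*(-6 + d)) (B(d) = 3 + ((d + d)/(d - 6))/4 = 3 + ((2*d)/(-6 + d))/4 = 3 + (2*d/(-6 + d))/4 = 3 + d/(2*(-6 + d)))
L(N, I) = I + 2*I*N (L(N, I) = (2*N)*I + I = 2*I*N + I = I + 2*I*N)
-170979 + L(B(23), 185) = -170979 + 185*(1 + 2*((-36 + 7*23)/(2*(-6 + 23)))) = -170979 + 185*(1 + 2*((½)*(-36 + 161)/17)) = -170979 + 185*(1 + 2*((½)*(1/17)*125)) = -170979 + 185*(1 + 2*(125/34)) = -170979 + 185*(1 + 125/17) = -170979 + 185*(142/17) = -170979 + 26270/17 = -2880373/17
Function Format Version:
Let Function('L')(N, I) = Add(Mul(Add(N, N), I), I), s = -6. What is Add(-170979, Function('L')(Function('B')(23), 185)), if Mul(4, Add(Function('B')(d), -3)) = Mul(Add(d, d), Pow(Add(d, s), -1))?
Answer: Rational(-2880373, 17) ≈ -1.6943e+5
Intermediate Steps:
Function('B')(d) = Add(3, Mul(Rational(1, 2), d, Pow(Add(-6, d), -1))) (Function('B')(d) = Add(3, Mul(Rational(1, 4), Mul(Add(d, d), Pow(Add(d, -6), -1)))) = Add(3, Mul(Rational(1, 4), Mul(Mul(2, d), Pow(Add(-6, d), -1)))) = Add(3, Mul(Rational(1, 4), Mul(2, d, Pow(Add(-6, d), -1)))) = Add(3, Mul(Rational(1, 2), d, Pow(Add(-6, d), -1))))
Function('L')(N, I) = Add(I, Mul(2, I, N)) (Function('L')(N, I) = Add(Mul(Mul(2, N), I), I) = Add(Mul(2, I, N), I) = Add(I, Mul(2, I, N)))
Add(-170979, Function('L')(Function('B')(23), 185)) = Add(-170979, Mul(185, Add(1, Mul(2, Mul(Rational(1, 2), Pow(Add(-6, 23), -1), Add(-36, Mul(7, 23))))))) = Add(-170979, Mul(185, Add(1, Mul(2, Mul(Rational(1, 2), Pow(17, -1), Add(-36, 161)))))) = Add(-170979, Mul(185, Add(1, Mul(2, Mul(Rational(1, 2), Rational(1, 17), 125))))) = Add(-170979, Mul(185, Add(1, Mul(2, Rational(125, 34))))) = Add(-170979, Mul(185, Add(1, Rational(125, 17)))) = Add(-170979, Mul(185, Rational(142, 17))) = Add(-170979, Rational(26270, 17)) = Rational(-2880373, 17)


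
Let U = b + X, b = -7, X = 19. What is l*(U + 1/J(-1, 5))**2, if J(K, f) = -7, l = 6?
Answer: 41334/49 ≈ 843.55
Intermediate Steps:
U = 12 (U = -7 + 19 = 12)
l*(U + 1/J(-1, 5))**2 = 6*(12 + 1/(-7))**2 = 6*(12 - 1/7)**2 = 6*(83/7)**2 = 6*(6889/49) = 41334/49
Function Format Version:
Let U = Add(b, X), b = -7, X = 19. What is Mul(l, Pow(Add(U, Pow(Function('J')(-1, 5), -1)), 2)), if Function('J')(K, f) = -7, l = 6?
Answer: Rational(41334, 49) ≈ 843.55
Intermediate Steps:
U = 12 (U = Add(-7, 19) = 12)
Mul(l, Pow(Add(U, Pow(Function('J')(-1, 5), -1)), 2)) = Mul(6, Pow(Add(12, Pow(-7, -1)), 2)) = Mul(6, Pow(Add(12, Rational(-1, 7)), 2)) = Mul(6, Pow(Rational(83, 7), 2)) = Mul(6, Rational(6889, 49)) = Rational(41334, 49)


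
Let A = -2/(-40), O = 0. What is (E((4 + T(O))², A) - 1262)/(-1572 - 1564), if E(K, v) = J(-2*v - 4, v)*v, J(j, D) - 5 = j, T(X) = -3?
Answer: 252391/627200 ≈ 0.40241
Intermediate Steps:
J(j, D) = 5 + j
A = 1/20 (A = -2*(-1/40) = 1/20 ≈ 0.050000)
E(K, v) = v*(1 - 2*v) (E(K, v) = (5 + (-2*v - 4))*v = (5 + (-4 - 2*v))*v = (1 - 2*v)*v = v*(1 - 2*v))
(E((4 + T(O))², A) - 1262)/(-1572 - 1564) = ((1 - 2*1/20)/20 - 1262)/(-1572 - 1564) = ((1 - ⅒)/20 - 1262)/(-3136) = ((1/20)*(9/10) - 1262)*(-1/3136) = (9/200 - 1262)*(-1/3136) = -252391/200*(-1/3136) = 252391/627200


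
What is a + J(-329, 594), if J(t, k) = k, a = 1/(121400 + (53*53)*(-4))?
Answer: 65437417/110164 ≈ 594.00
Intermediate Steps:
a = 1/110164 (a = 1/(121400 + 2809*(-4)) = 1/(121400 - 11236) = 1/110164 ≈ 9.0774e-6)
a + J(-329, 594) = 1/110164 + 594 = 65437417/110164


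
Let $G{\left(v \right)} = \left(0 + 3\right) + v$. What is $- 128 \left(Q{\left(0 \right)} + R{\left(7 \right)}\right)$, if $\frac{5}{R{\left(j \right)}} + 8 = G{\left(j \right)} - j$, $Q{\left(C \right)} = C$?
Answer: $128$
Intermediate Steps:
$G{\left(v \right)} = 3 + v$
$R{\left(j \right)} = -1$ ($R{\left(j \right)} = \frac{5}{-8 + \left(\left(3 + j\right) - j\right)} = \frac{5}{-8 + 3} = \frac{5}{-5} = 5 \left(- \frac{1}{5}\right) = -1$)
$- 128 \left(Q{\left(0 \right)} + R{\left(7 \right)}\right) = - 128 \left(0 - 1\right) = \left(-128\right) \left(-1\right) = 128$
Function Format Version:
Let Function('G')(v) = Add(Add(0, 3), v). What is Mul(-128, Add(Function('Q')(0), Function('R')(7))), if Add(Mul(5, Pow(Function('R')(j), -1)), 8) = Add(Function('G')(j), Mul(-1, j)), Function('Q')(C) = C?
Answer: 128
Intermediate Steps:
Function('G')(v) = Add(3, v)
Function('R')(j) = -1 (Function('R')(j) = Mul(5, Pow(Add(-8, Add(Add(3, j), Mul(-1, j))), -1)) = Mul(5, Pow(Add(-8, 3), -1)) = Mul(5, Pow(-5, -1)) = Mul(5, Rational(-1, 5)) = -1)
Mul(-128, Add(Function('Q')(0), Function('R')(7))) = Mul(-128, Add(0, -1)) = Mul(-128, -1) = 128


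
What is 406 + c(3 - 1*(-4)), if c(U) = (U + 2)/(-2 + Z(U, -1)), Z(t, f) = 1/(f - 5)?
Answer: 5224/13 ≈ 401.85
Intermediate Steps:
Z(t, f) = 1/(-5 + f)
c(U) = -12/13 - 6*U/13 (c(U) = (U + 2)/(-2 + 1/(-5 - 1)) = (2 + U)/(-2 + 1/(-6)) = (2 + U)/(-2 - 1/6) = (2 + U)/(-13/6) = (2 + U)*(-6/13) = -12/13 - 6*U/13)
406 + c(3 - 1*(-4)) = 406 + (-12/13 - 6*(3 - 1*(-4))/13) = 406 + (-12/13 - 6*(3 + 4)/13) = 406 + (-12/13 - 6/13*7) = 406 + (-12/13 - 42/13) = 406 - 54/13 = 5224/13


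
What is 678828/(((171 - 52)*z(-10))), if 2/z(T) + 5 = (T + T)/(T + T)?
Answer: -1357656/119 ≈ -11409.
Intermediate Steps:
z(T) = -1/2 (z(T) = 2/(-5 + (T + T)/(T + T)) = 2/(-5 + (2*T)/((2*T))) = 2/(-5 + (2*T)*(1/(2*T))) = 2/(-5 + 1) = 2/(-4) = 2*(-1/4) = -1/2)
678828/(((171 - 52)*z(-10))) = 678828/(((171 - 52)*(-1/2))) = 678828/((119*(-1/2))) = 678828/(-119/2) = 678828*(-2/119) = -1357656/119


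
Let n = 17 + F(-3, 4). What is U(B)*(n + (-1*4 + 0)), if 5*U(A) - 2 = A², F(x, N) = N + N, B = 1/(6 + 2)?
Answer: 2709/320 ≈ 8.4656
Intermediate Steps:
B = ⅛ (B = 1/8 = ⅛ ≈ 0.12500)
F(x, N) = 2*N
n = 25 (n = 17 + 2*4 = 17 + 8 = 25)
U(A) = ⅖ + A²/5
U(B)*(n + (-1*4 + 0)) = (⅖ + (⅛)²/5)*(25 + (-1*4 + 0)) = (⅖ + (⅕)*(1/64))*(25 + (-4 + 0)) = (⅖ + 1/320)*(25 - 4) = (129/320)*21 = 2709/320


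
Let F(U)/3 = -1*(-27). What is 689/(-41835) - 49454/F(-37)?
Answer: -689654633/1129545 ≈ -610.56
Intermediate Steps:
F(U) = 81 (F(U) = 3*(-1*(-27)) = 3*27 = 81)
689/(-41835) - 49454/F(-37) = 689/(-41835) - 49454/81 = 689*(-1/41835) - 49454*1/81 = -689/41835 - 49454/81 = -689654633/1129545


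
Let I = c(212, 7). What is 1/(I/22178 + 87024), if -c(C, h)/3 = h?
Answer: 22178/1930018251 ≈ 1.1491e-5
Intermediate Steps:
c(C, h) = -3*h
I = -21 (I = -3*7 = -21)
1/(I/22178 + 87024) = 1/(-21/22178 + 87024) = 1/(1930018251/22178) = 22178/1930018251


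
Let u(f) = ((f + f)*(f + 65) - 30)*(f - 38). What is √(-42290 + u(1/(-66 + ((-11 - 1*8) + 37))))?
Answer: I*√13618221990/576 ≈ 202.6*I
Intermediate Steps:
u(f) = (-38 + f)*(-30 + 2*f*(65 + f)) (u(f) = ((2*f)*(65 + f) - 30)*(-38 + f) = (2*f*(65 + f) - 30)*(-38 + f) = (-30 + 2*f*(65 + f))*(-38 + f) = (-38 + f)*(-30 + 2*f*(65 + f)))
√(-42290 + u(1/(-66 + ((-11 - 1*8) + 37)))) = √(-42290 + (1140 - 4970/(-66 + ((-11 - 1*8) + 37)) + 2*(1/(-66 + ((-11 - 1*8) + 37)))³ + 54*(1/(-66 + ((-11 - 1*8) + 37)))²)) = √(-42290 + (1140 - 4970/(-66 + ((-11 - 8) + 37)) + 2*(1/(-66 + ((-11 - 8) + 37)))³ + 54*(1/(-66 + ((-11 - 8) + 37)))²)) = √(-42290 + (1140 - 4970/(-66 + (-19 + 37)) + 2*(1/(-66 + (-19 + 37)))³ + 54*(1/(-66 + (-19 + 37)))²)) = √(-42290 + (1140 - 4970/(-66 + 18) + 2*(1/(-66 + 18))³ + 54*(1/(-66 + 18))²)) = √(-42290 + (1140 - 4970/(-48) + 2*(1/(-48))³ + 54*(1/(-48))²)) = √(-42290 + (1140 - 4970*(-1/48) + 2*(-1/48)³ + 54*(-1/48)²)) = √(-42290 + (1140 + 2485/24 + 2*(-1/110592) + 54*(1/2304))) = √(-42290 + (1140 + 2485/24 - 1/55296 + 3/128)) = √(-42290 + 68764175/55296) = √(-2269703665/55296) = I*√13618221990/576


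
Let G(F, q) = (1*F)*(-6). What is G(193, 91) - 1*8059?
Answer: -9217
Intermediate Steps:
G(F, q) = -6*F (G(F, q) = F*(-6) = -6*F)
G(193, 91) - 1*8059 = -6*193 - 1*8059 = -1158 - 8059 = -9217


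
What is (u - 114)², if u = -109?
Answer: 49729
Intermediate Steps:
(u - 114)² = (-109 - 114)² = (-223)² = 49729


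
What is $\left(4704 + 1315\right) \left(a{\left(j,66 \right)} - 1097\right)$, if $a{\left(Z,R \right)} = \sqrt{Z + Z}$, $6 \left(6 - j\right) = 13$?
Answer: $-6602843 + \frac{6019 \sqrt{69}}{3} \approx -6.5862 \cdot 10^{6}$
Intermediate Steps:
$j = \frac{23}{6}$ ($j = 6 - \frac{13}{6} = \frac{23}{6} \approx 3.8333$)
$a{\left(Z,R \right)} = \sqrt{2} \sqrt{Z}$ ($a{\left(Z,R \right)} = \sqrt{2 Z} = \sqrt{2} \sqrt{Z}$)
$\left(4704 + 1315\right) \left(a{\left(j,66 \right)} - 1097\right) = \left(4704 + 1315\right) \left(\sqrt{2} \sqrt{\frac{23}{6}} - 1097\right) = 6019 \left(\sqrt{2} \frac{\sqrt{138}}{6} - 1097\right) = 6019 \left(\frac{\sqrt{69}}{3} - 1097\right) = 6019 \left(-1097 + \frac{\sqrt{69}}{3}\right) = -6602843 + \frac{6019 \sqrt{69}}{3}$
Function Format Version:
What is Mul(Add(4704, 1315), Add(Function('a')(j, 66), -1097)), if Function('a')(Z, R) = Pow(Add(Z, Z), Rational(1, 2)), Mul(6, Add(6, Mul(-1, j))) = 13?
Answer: Add(-6602843, Mul(Rational(6019, 3), Pow(69, Rational(1, 2)))) ≈ -6.5862e+6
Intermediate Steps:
j = Rational(23, 6) (j = Add(6, Mul(Rational(-1, 6), 13)) = Add(6, Rational(-13, 6)) = Rational(23, 6) ≈ 3.8333)
Function('a')(Z, R) = Mul(Pow(2, Rational(1, 2)), Pow(Z, Rational(1, 2))) (Function('a')(Z, R) = Pow(Mul(2, Z), Rational(1, 2)) = Mul(Pow(2, Rational(1, 2)), Pow(Z, Rational(1, 2))))
Mul(Add(4704, 1315), Add(Function('a')(j, 66), -1097)) = Mul(Add(4704, 1315), Add(Mul(Pow(2, Rational(1, 2)), Pow(Rational(23, 6), Rational(1, 2))), -1097)) = Mul(6019, Add(Mul(Pow(2, Rational(1, 2)), Mul(Rational(1, 6), Pow(138, Rational(1, 2)))), -1097)) = Mul(6019, Add(Mul(Rational(1, 3), Pow(69, Rational(1, 2))), -1097)) = Mul(6019, Add(-1097, Mul(Rational(1, 3), Pow(69, Rational(1, 2))))) = Add(-6602843, Mul(Rational(6019, 3), Pow(69, Rational(1, 2))))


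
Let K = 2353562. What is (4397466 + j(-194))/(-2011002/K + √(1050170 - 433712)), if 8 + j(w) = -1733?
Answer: 1733753755055799575/284559454362924379 + 6087259418822016725*√616458/853678363088773137 ≈ 5604.7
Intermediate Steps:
j(w) = -1741 (j(w) = -8 - 1733 = -1741)
(4397466 + j(-194))/(-2011002/K + √(1050170 - 433712)) = (4397466 - 1741)/(-2011002/2353562 + √(1050170 - 433712)) = 4395725/(-2011002*1/2353562 + √616458) = 4395725/(-1005501/1176781 + √616458)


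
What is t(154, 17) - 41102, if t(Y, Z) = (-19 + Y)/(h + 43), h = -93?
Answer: -411047/10 ≈ -41105.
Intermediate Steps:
t(Y, Z) = 19/50 - Y/50 (t(Y, Z) = (-19 + Y)/(-93 + 43) = (-19 + Y)/(-50) = (-19 + Y)*(-1/50) = 19/50 - Y/50)
t(154, 17) - 41102 = (19/50 - 1/50*154) - 41102 = (19/50 - 77/25) - 41102 = -27/10 - 41102 = -411047/10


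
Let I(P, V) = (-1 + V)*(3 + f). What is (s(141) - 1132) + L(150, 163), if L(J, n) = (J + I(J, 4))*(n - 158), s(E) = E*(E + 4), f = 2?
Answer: 20138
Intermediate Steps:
I(P, V) = -5 + 5*V (I(P, V) = (-1 + V)*(3 + 2) = (-1 + V)*5 = -5 + 5*V)
s(E) = E*(4 + E)
L(J, n) = (-158 + n)*(15 + J) (L(J, n) = (J + (-5 + 5*4))*(n - 158) = (J + (-5 + 20))*(-158 + n) = (J + 15)*(-158 + n) = (15 + J)*(-158 + n) = (-158 + n)*(15 + J))
(s(141) - 1132) + L(150, 163) = (141*(4 + 141) - 1132) + (-2370 - 158*150 + 15*163 + 150*163) = (141*145 - 1132) + (-2370 - 23700 + 2445 + 24450) = (20445 - 1132) + 825 = 19313 + 825 = 20138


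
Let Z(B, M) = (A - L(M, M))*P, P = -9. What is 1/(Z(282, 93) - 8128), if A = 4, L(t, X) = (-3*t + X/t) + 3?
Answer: -1/10639 ≈ -9.3994e-5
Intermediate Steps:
L(t, X) = 3 - 3*t + X/t (L(t, X) = (-3*t + X/t) + 3 = 3 - 3*t + X/t)
Z(B, M) = -27*M (Z(B, M) = (4 - (3 - 3*M + M/M))*(-9) = (4 - (3 - 3*M + 1))*(-9) = (4 - (4 - 3*M))*(-9) = (4 + (-4 + 3*M))*(-9) = (3*M)*(-9) = -27*M)
1/(Z(282, 93) - 8128) = 1/(-27*93 - 8128) = 1/(-2511 - 8128) = 1/(-10639) = -1/10639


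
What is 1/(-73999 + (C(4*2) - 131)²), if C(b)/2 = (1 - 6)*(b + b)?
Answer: 1/10682 ≈ 9.3615e-5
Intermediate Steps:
C(b) = -20*b (C(b) = 2*((1 - 6)*(b + b)) = 2*(-10*b) = -20*b)
1/(-73999 + (C(4*2) - 131)²) = 1/(-73999 + (-80*2 - 131)²) = 1/(-73999 + (-20*8 - 131)²) = 1/(-73999 + (-160 - 131)²) = 1/(-73999 + (-291)²) = 1/(-73999 + 84681) = 1/10682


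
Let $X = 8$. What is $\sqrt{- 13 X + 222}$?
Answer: $\sqrt{118} \approx 10.863$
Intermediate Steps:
$\sqrt{- 13 X + 222} = \sqrt{\left(-13\right) 8 + 222} = \sqrt{-104 + 222} = \sqrt{118}$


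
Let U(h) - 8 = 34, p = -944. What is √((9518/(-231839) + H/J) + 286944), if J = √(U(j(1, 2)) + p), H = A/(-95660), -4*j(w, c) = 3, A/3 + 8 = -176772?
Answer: √(287067424223160466351116797432 - 6148997221126338153762*I*√902)/1000215115174 ≈ 535.67 - 0.0001723*I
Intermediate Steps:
A = -530340 (A = -24 + 3*(-176772) = -24 - 530316 = -530340)
j(w, c) = -¾ (j(w, c) = -¼*3 = -¾)
H = 26517/4783 (H = -530340/(-95660) = -530340*(-1/95660) = 26517/4783 ≈ 5.5440)
U(h) = 42 (U(h) = 8 + 34 = 42)
J = I*√902 (J = √(42 - 944) = √(-902) = I*√902 ≈ 30.033*I)
√((9518/(-231839) + H/J) + 286944) = √((9518/(-231839) + 26517/(4783*((I*√902)))) + 286944) = √((9518*(-1/231839) + 26517*(-I*√902/902)/4783) + 286944) = √((-9518/231839 - 26517*I*√902/4314266) + 286944) = √(66524800498/231839 - 26517*I*√902/4314266)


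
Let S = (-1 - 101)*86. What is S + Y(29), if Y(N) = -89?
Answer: -8861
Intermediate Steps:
S = -8772 (S = -102*86 = -8772)
S + Y(29) = -8772 - 89 = -8861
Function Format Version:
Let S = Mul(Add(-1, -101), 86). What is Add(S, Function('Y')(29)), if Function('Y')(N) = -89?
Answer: -8861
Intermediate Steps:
S = -8772 (S = Mul(-102, 86) = -8772)
Add(S, Function('Y')(29)) = Add(-8772, -89) = -8861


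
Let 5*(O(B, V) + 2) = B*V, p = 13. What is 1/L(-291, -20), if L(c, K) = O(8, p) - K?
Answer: 5/194 ≈ 0.025773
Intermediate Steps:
O(B, V) = -2 + B*V/5 (O(B, V) = -2 + (B*V)/5 = -2 + B*V/5)
L(c, K) = 94/5 - K (L(c, K) = (-2 + (1/5)*8*13) - K = (-2 + 104/5) - K = 94/5 - K)
1/L(-291, -20) = 1/(94/5 - 1*(-20)) = 1/(94/5 + 20) = 1/(194/5) = 5/194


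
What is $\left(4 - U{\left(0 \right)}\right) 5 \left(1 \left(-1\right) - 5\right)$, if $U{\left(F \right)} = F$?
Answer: $-120$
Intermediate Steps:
$\left(4 - U{\left(0 \right)}\right) 5 \left(1 \left(-1\right) - 5\right) = \left(4 - 0\right) 5 \left(1 \left(-1\right) - 5\right) = \left(4 + 0\right) 5 \left(-1 - 5\right) = 4 \cdot 5 \left(-6\right) = 20 \left(-6\right) = -120$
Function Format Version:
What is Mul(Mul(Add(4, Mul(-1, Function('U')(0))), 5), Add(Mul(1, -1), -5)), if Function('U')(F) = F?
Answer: -120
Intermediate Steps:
Mul(Mul(Add(4, Mul(-1, Function('U')(0))), 5), Add(Mul(1, -1), -5)) = Mul(Mul(Add(4, Mul(-1, 0)), 5), Add(Mul(1, -1), -5)) = Mul(Mul(Add(4, 0), 5), Add(-1, -5)) = Mul(Mul(4, 5), -6) = Mul(20, -6) = -120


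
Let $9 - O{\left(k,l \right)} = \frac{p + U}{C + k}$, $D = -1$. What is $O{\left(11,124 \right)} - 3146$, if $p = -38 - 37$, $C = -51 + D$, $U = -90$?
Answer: $- \frac{128782}{41} \approx -3141.0$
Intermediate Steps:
$C = -52$ ($C = -51 - 1 = -52$)
$p = -75$
$O{\left(k,l \right)} = 9 + \frac{165}{-52 + k}$ ($O{\left(k,l \right)} = 9 - \frac{-75 - 90}{-52 + k} = 9 - - \frac{165}{-52 + k} = 9 + \frac{165}{-52 + k}$)
$O{\left(11,124 \right)} - 3146 = \frac{3 \left(-101 + 3 \cdot 11\right)}{-52 + 11} - 3146 = \frac{3 \left(-101 + 33\right)}{-41} - 3146 = 3 \left(- \frac{1}{41}\right) \left(-68\right) - 3146 = \frac{204}{41} - 3146 = - \frac{128782}{41}$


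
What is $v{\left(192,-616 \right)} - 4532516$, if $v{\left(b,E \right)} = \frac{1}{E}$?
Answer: $- \frac{2792029857}{616} \approx -4.5325 \cdot 10^{6}$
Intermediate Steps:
$v{\left(192,-616 \right)} - 4532516 = \frac{1}{-616} - 4532516 = - \frac{1}{616} - 4532516 = - \frac{2792029857}{616}$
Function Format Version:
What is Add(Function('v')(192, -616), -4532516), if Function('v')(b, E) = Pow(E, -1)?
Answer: Rational(-2792029857, 616) ≈ -4.5325e+6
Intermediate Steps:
Add(Function('v')(192, -616), -4532516) = Add(Pow(-616, -1), -4532516) = Add(Rational(-1, 616), -4532516) = Rational(-2792029857, 616)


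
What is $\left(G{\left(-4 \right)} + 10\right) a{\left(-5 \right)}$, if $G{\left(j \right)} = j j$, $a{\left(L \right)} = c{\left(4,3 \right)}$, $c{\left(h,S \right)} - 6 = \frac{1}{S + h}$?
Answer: $\frac{1118}{7} \approx 159.71$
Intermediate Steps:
$c{\left(h,S \right)} = 6 + \frac{1}{S + h}$
$a{\left(L \right)} = \frac{43}{7}$ ($a{\left(L \right)} = \frac{1 + 6 \cdot 3 + 6 \cdot 4}{3 + 4} = \frac{1 + 18 + 24}{7} = \frac{1}{7} \cdot 43 = \frac{43}{7}$)
$G{\left(j \right)} = j^{2}$
$\left(G{\left(-4 \right)} + 10\right) a{\left(-5 \right)} = \left(\left(-4\right)^{2} + 10\right) \frac{43}{7} = \left(16 + 10\right) \frac{43}{7} = 26 \cdot \frac{43}{7} = \frac{1118}{7}$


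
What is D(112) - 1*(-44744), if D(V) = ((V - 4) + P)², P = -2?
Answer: 55980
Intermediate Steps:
D(V) = (-6 + V)² (D(V) = ((V - 4) - 2)² = ((-4 + V) - 2)² = (-6 + V)²)
D(112) - 1*(-44744) = (-6 + 112)² - 1*(-44744) = 106² + 44744 = 11236 + 44744 = 55980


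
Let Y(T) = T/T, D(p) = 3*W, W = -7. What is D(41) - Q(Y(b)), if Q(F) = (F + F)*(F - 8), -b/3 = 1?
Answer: -7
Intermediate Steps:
b = -3 (b = -3*1 = -3)
D(p) = -21 (D(p) = 3*(-7) = -21)
Y(T) = 1
Q(F) = 2*F*(-8 + F) (Q(F) = (2*F)*(-8 + F) = 2*F*(-8 + F))
D(41) - Q(Y(b)) = -21 - 2*(-8 + 1) = -21 - 2*(-7) = -21 - 1*(-14) = -21 + 14 = -7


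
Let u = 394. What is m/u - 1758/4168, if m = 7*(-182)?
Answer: -1500671/410548 ≈ -3.6553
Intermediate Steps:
m = -1274
m/u - 1758/4168 = -1274/394 - 1758/4168 = -1274*1/394 - 1758*1/4168 = -637/197 - 879/2084 = -1500671/410548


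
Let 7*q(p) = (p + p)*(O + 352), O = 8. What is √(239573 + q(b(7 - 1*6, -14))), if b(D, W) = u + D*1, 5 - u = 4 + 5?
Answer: √11723957/7 ≈ 489.15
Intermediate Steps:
u = -4 (u = 5 - (4 + 5) = 5 - 1*9 = 5 - 9 = -4)
b(D, W) = -4 + D (b(D, W) = -4 + D*1 = -4 + D)
q(p) = 720*p/7 (q(p) = ((p + p)*(8 + 352))/7 = ((2*p)*360)/7 = (720*p)/7 = 720*p/7)
√(239573 + q(b(7 - 1*6, -14))) = √(239573 + 720*(-4 + (7 - 1*6))/7) = √(239573 + 720*(-4 + (7 - 6))/7) = √(239573 + 720*(-4 + 1)/7) = √(239573 + (720/7)*(-3)) = √(239573 - 2160/7) = √(1674851/7) = √11723957/7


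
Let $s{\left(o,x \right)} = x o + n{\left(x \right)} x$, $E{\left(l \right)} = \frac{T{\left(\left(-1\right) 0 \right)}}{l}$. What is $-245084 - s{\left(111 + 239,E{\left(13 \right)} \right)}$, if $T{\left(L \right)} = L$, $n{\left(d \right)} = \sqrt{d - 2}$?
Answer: $-245084$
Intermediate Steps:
$n{\left(d \right)} = \sqrt{-2 + d}$
$E{\left(l \right)} = 0$ ($E{\left(l \right)} = \frac{\left(-1\right) 0}{l} = \frac{0}{l} = 0$)
$s{\left(o,x \right)} = o x + x \sqrt{-2 + x}$ ($s{\left(o,x \right)} = x o + \sqrt{-2 + x} x = o x + x \sqrt{-2 + x}$)
$-245084 - s{\left(111 + 239,E{\left(13 \right)} \right)} = -245084 - 0 \left(\left(111 + 239\right) + \sqrt{-2 + 0}\right) = -245084 - 0 \left(350 + \sqrt{-2}\right) = -245084 - 0 \left(350 + i \sqrt{2}\right) = -245084 - 0 = -245084 + 0 = -245084$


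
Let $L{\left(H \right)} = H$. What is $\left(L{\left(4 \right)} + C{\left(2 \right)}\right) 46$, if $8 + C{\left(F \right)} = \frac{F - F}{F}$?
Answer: $-184$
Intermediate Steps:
$C{\left(F \right)} = -8$ ($C{\left(F \right)} = -8 + \frac{F - F}{F} = -8 + \frac{0}{F} = -8 + 0 = -8$)
$\left(L{\left(4 \right)} + C{\left(2 \right)}\right) 46 = \left(4 - 8\right) 46 = \left(-4\right) 46 = -184$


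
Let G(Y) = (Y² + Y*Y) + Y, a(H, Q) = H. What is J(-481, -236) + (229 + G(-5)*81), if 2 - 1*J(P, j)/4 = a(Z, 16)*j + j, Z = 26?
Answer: 29370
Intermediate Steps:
G(Y) = Y + 2*Y² (G(Y) = (Y² + Y²) + Y = 2*Y² + Y = Y + 2*Y²)
J(P, j) = 8 - 108*j (J(P, j) = 8 - 4*(26*j + j) = 8 - 108*j)
J(-481, -236) + (229 + G(-5)*81) = (8 - 108*(-236)) + (229 - 5*(1 + 2*(-5))*81) = (8 + 25488) + (229 - 5*(1 - 10)*81) = 25496 + (229 - 5*(-9)*81) = 25496 + (229 + 45*81) = 25496 + (229 + 3645) = 25496 + 3874 = 29370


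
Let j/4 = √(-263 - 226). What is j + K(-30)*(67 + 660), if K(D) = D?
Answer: -21810 + 4*I*√489 ≈ -21810.0 + 88.453*I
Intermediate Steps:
j = 4*I*√489 (j = 4*√(-263 - 226) = 4*√(-489) = 4*(I*√489) = 4*I*√489 ≈ 88.453*I)
j + K(-30)*(67 + 660) = 4*I*√489 - 30*(67 + 660) = 4*I*√489 - 30*727 = 4*I*√489 - 21810 = -21810 + 4*I*√489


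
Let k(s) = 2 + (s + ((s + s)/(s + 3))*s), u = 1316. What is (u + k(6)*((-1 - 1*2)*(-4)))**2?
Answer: 2274064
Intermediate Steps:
k(s) = 2 + s + 2*s**2/(3 + s) (k(s) = 2 + (s + ((2*s)/(3 + s))*s) = 2 + (s + (2*s/(3 + s))*s) = 2 + (s + 2*s**2/(3 + s)) = 2 + s + 2*s**2/(3 + s))
(u + k(6)*((-1 - 1*2)*(-4)))**2 = (1316 + ((6 + 3*6**2 + 5*6)/(3 + 6))*((-1 - 1*2)*(-4)))**2 = (1316 + ((6 + 3*36 + 30)/9)*((-1 - 2)*(-4)))**2 = (1316 + ((6 + 108 + 30)/9)*(-3*(-4)))**2 = (1316 + ((1/9)*144)*12)**2 = (1316 + 16*12)**2 = (1316 + 192)**2 = 1508**2 = 2274064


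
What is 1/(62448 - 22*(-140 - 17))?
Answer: 1/65902 ≈ 1.5174e-5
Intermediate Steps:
1/(62448 - 22*(-140 - 17)) = 1/(62448 - 22*(-157)) = 1/(62448 + 3454) = 1/65902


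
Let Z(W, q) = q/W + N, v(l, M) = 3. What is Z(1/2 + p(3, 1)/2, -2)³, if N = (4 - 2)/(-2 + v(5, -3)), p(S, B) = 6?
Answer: 1000/343 ≈ 2.9155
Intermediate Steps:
N = 2 (N = (4 - 2)/(-2 + 3) = 2/1 = 2*1 = 2)
Z(W, q) = 2 + q/W (Z(W, q) = q/W + 2 = 2 + q/W)
Z(1/2 + p(3, 1)/2, -2)³ = (2 - 2/(1/2 + 6/2))³ = (2 - 2/(1*(½) + 6*(½)))³ = (2 - 2/(½ + 3))³ = (2 - 2/7/2)³ = (2 - 2*2/7)³ = (2 - 4/7)³ = (10/7)³ = 1000/343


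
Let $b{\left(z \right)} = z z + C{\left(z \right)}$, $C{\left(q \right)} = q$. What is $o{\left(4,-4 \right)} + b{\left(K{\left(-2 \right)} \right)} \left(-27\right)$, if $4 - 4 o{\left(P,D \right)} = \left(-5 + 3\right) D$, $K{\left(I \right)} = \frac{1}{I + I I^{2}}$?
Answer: $\frac{143}{100} \approx 1.43$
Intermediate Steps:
$K{\left(I \right)} = \frac{1}{I + I^{3}}$
$o{\left(P,D \right)} = 1 + \frac{D}{2}$ ($o{\left(P,D \right)} = 1 - \frac{\left(-5 + 3\right) D}{4} = 1 - \frac{\left(-2\right) D}{4} = 1 + \frac{D}{2}$)
$b{\left(z \right)} = z + z^{2}$ ($b{\left(z \right)} = z z + z = z^{2} + z = z + z^{2}$)
$o{\left(4,-4 \right)} + b{\left(K{\left(-2 \right)} \right)} \left(-27\right) = \left(1 + \frac{1}{2} \left(-4\right)\right) + \frac{1 + \frac{1}{-2 + \left(-2\right)^{3}}}{-2 + \left(-2\right)^{3}} \left(-27\right) = \left(1 - 2\right) + \frac{1 + \frac{1}{-2 - 8}}{-2 - 8} \left(-27\right) = -1 + \frac{1 + \frac{1}{-10}}{-10} \left(-27\right) = -1 + - \frac{1 - \frac{1}{10}}{10} \left(-27\right) = -1 + \left(- \frac{1}{10}\right) \frac{9}{10} \left(-27\right) = -1 - - \frac{243}{100} = -1 + \frac{243}{100} = \frac{143}{100}$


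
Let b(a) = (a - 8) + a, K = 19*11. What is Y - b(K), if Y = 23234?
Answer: 22824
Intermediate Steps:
K = 209
b(a) = -8 + 2*a (b(a) = (-8 + a) + a = -8 + 2*a)
Y - b(K) = 23234 - (-8 + 2*209) = 23234 - (-8 + 418) = 23234 - 1*410 = 23234 - 410 = 22824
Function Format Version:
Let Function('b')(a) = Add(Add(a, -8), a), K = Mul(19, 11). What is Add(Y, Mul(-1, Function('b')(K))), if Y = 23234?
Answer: 22824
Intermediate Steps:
K = 209
Function('b')(a) = Add(-8, Mul(2, a)) (Function('b')(a) = Add(Add(-8, a), a) = Add(-8, Mul(2, a)))
Add(Y, Mul(-1, Function('b')(K))) = Add(23234, Mul(-1, Add(-8, Mul(2, 209)))) = Add(23234, Mul(-1, Add(-8, 418))) = Add(23234, Mul(-1, 410)) = Add(23234, -410) = 22824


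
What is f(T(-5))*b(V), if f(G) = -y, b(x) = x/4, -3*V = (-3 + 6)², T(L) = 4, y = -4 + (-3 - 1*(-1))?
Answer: -9/2 ≈ -4.5000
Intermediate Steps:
y = -6 (y = -4 + (-3 + 1) = -4 - 2 = -6)
V = -3 (V = -(-3 + 6)²/3 = -⅓*3² = -⅓*9 = -3)
b(x) = x/4 (b(x) = x*(¼) = x/4)
f(G) = 6 (f(G) = -1*(-6) = 6)
f(T(-5))*b(V) = 6*((¼)*(-3)) = 6*(-¾) = -9/2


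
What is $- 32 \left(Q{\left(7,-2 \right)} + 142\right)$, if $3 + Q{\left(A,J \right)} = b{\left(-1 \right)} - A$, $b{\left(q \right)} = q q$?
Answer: $-4256$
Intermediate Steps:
$b{\left(q \right)} = q^{2}$
$Q{\left(A,J \right)} = -2 - A$ ($Q{\left(A,J \right)} = -3 - \left(-1 + A\right) = -2 - A$)
$- 32 \left(Q{\left(7,-2 \right)} + 142\right) = - 32 \left(\left(-2 - 7\right) + 142\right) = - 32 \left(-9 + 142\right) = \left(-32\right) 133 = -4256$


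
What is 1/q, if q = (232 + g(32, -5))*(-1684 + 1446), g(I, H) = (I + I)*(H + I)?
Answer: -1/466480 ≈ -2.1437e-6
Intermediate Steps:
g(I, H) = 2*I*(H + I) (g(I, H) = (2*I)*(H + I) = 2*I*(H + I))
q = -466480 (q = (232 + 2*32*(-5 + 32))*(-1684 + 1446) = (232 + 2*32*27)*(-238) = (232 + 1728)*(-238) = 1960*(-238) = -466480)
1/q = 1/(-466480) = -1/466480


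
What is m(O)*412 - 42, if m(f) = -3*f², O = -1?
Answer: -1278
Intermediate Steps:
m(O)*412 - 42 = -3*(-1)²*412 - 42 = -3*1*412 - 42 = -3*412 - 42 = -1236 - 42 = -1278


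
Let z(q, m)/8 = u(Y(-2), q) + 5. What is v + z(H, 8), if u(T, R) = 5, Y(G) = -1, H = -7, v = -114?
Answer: -34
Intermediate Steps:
z(q, m) = 80 (z(q, m) = 8*(5 + 5) = 8*10 = 80)
v + z(H, 8) = -114 + 80 = -34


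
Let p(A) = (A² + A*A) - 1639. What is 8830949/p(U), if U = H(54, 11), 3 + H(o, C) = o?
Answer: 8830949/3563 ≈ 2478.5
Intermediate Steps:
H(o, C) = -3 + o
U = 51 (U = -3 + 54 = 51)
p(A) = -1639 + 2*A² (p(A) = (A² + A²) - 1639 = 2*A² - 1639 = -1639 + 2*A²)
8830949/p(U) = 8830949/(-1639 + 2*51²) = 8830949/(-1639 + 2*2601) = 8830949/(-1639 + 5202) = 8830949/3563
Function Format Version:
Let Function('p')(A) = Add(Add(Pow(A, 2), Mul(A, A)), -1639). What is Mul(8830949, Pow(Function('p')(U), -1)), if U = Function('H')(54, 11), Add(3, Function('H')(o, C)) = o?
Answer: Rational(8830949, 3563) ≈ 2478.5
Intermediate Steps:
Function('H')(o, C) = Add(-3, o)
U = 51 (U = Add(-3, 54) = 51)
Function('p')(A) = Add(-1639, Mul(2, Pow(A, 2))) (Function('p')(A) = Add(Add(Pow(A, 2), Pow(A, 2)), -1639) = Add(Mul(2, Pow(A, 2)), -1639) = Add(-1639, Mul(2, Pow(A, 2))))
Mul(8830949, Pow(Function('p')(U), -1)) = Mul(8830949, Pow(Add(-1639, Mul(2, Pow(51, 2))), -1)) = Mul(8830949, Pow(Add(-1639, Mul(2, 2601)), -1)) = Mul(8830949, Pow(Add(-1639, 5202), -1)) = Mul(8830949, Pow(3563, -1)) = Mul(8830949, Rational(1, 3563)) = Rational(8830949, 3563)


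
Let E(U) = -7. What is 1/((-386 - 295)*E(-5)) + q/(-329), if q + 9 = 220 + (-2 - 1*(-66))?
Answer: -187228/224049 ≈ -0.83566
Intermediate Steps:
q = 275 (q = -9 + (220 + (-2 - 1*(-66))) = -9 + (220 + (-2 + 66)) = -9 + (220 + 64) = -9 + 284 = 275)
1/((-386 - 295)*E(-5)) + q/(-329) = 1/(-386 - 295*(-7)) + 275/(-329) = -⅐/(-681) + 275*(-1/329) = -1/681*(-⅐) - 275/329 = 1/4767 - 275/329 = -187228/224049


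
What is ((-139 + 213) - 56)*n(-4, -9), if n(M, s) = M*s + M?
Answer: 576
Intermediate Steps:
n(M, s) = M + M*s
((-139 + 213) - 56)*n(-4, -9) = ((-139 + 213) - 56)*(-4*(1 - 9)) = (74 - 56)*(-4*(-8)) = 18*32 = 576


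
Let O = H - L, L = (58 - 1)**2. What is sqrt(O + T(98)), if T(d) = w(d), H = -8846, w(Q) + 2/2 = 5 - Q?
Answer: I*sqrt(12189) ≈ 110.4*I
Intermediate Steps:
w(Q) = 4 - Q (w(Q) = -1 + (5 - Q) = 4 - Q)
T(d) = 4 - d
L = 3249 (L = 57**2 = 3249)
O = -12095 (O = -8846 - 1*3249 = -8846 - 3249 = -12095)
sqrt(O + T(98)) = sqrt(-12095 + (4 - 1*98)) = sqrt(-12095 + (4 - 98)) = sqrt(-12095 - 94) = sqrt(-12189) = I*sqrt(12189)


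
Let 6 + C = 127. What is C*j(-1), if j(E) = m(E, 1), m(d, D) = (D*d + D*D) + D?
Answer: 121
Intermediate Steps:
C = 121 (C = -6 + 127 = 121)
m(d, D) = D + D**2 + D*d (m(d, D) = (D*d + D**2) + D = (D**2 + D*d) + D = D + D**2 + D*d)
j(E) = 2 + E (j(E) = 1*(1 + 1 + E) = 1*(2 + E) = 2 + E)
C*j(-1) = 121*(2 - 1) = 121*1 = 121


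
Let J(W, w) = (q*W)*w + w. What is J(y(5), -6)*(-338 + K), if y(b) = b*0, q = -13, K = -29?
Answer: 2202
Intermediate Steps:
y(b) = 0
J(W, w) = w - 13*W*w (J(W, w) = (-13*W)*w + w = -13*W*w + w = w - 13*W*w)
J(y(5), -6)*(-338 + K) = (-6*(1 - 13*0))*(-338 - 29) = -6*(1 + 0)*(-367) = -6*1*(-367) = -6*(-367) = 2202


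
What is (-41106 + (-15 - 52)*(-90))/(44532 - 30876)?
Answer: -2923/1138 ≈ -2.5685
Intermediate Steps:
(-41106 + (-15 - 52)*(-90))/(44532 - 30876) = (-41106 - 67*(-90))/13656 = (-41106 + 6030)*(1/13656) = -35076*1/13656 = -2923/1138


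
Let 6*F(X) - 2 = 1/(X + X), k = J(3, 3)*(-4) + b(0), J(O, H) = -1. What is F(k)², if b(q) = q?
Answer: 289/2304 ≈ 0.12543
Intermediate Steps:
k = 4 (k = -1*(-4) + 0 = 4 + 0 = 4)
F(X) = ⅓ + 1/(12*X) (F(X) = ⅓ + 1/(6*(X + X)) = ⅓ + 1/(6*((2*X))) = ⅓ + (1/(2*X))/6 = ⅓ + 1/(12*X))
F(k)² = ((1/12)*(1 + 4*4)/4)² = ((1/12)*(¼)*(1 + 16))² = ((1/12)*(¼)*17)² = (17/48)² = 289/2304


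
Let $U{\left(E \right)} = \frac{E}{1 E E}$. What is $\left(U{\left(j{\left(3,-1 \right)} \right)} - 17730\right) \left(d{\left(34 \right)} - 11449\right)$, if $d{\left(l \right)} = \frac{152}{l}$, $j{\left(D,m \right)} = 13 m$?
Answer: $\frac{44843637487}{221} \approx 2.0291 \cdot 10^{8}$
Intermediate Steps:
$U{\left(E \right)} = \frac{1}{E}$ ($U{\left(E \right)} = \frac{E}{E E} = \frac{E}{E^{2}} = \frac{1}{E}$)
$\left(U{\left(j{\left(3,-1 \right)} \right)} - 17730\right) \left(d{\left(34 \right)} - 11449\right) = \left(\frac{1}{13 \left(-1\right)} - 17730\right) \left(\frac{152}{34} - 11449\right) = \left(\frac{1}{-13} - 17730\right) \left(152 \cdot \frac{1}{34} - 11449\right) = \left(- \frac{1}{13} - 17730\right) \left(\frac{76}{17} - 11449\right) = \left(- \frac{230491}{13}\right) \left(- \frac{194557}{17}\right) = \frac{44843637487}{221}$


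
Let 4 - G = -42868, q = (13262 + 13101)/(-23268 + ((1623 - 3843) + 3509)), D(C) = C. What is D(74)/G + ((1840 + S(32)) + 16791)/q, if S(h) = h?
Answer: -8792919259141/565117268 ≈ -15559.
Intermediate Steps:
q = -26363/21979 (q = 26363/(-23268 + (-2220 + 3509)) = 26363/(-23268 + 1289) = 26363/(-21979) = 26363*(-1/21979) = -26363/21979 ≈ -1.1995)
G = 42872 (G = 4 - 1*(-42868) = 4 + 42868 = 42872)
D(74)/G + ((1840 + S(32)) + 16791)/q = 74/42872 + ((1840 + 32) + 16791)/(-26363/21979) = 74*(1/42872) + (1872 + 16791)*(-21979/26363) = 37/21436 + 18663*(-21979/26363) = 37/21436 - 410194077/26363 = -8792919259141/565117268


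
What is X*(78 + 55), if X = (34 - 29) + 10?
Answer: 1995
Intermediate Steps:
X = 15 (X = 5 + 10 = 15)
X*(78 + 55) = 15*(78 + 55) = 15*133 = 1995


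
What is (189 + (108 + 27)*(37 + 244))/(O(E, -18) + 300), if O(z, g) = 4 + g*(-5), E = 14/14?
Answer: 19062/197 ≈ 96.761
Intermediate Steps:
E = 1 (E = 14*(1/14) = 1)
O(z, g) = 4 - 5*g
(189 + (108 + 27)*(37 + 244))/(O(E, -18) + 300) = (189 + (108 + 27)*(37 + 244))/((4 - 5*(-18)) + 300) = (189 + 135*281)/((4 + 90) + 300) = (189 + 37935)/(94 + 300) = 38124/394 = 38124*(1/394) = 19062/197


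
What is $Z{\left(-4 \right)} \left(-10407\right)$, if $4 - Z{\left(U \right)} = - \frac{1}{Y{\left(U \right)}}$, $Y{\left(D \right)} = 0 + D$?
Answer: $- \frac{156105}{4} \approx -39026.0$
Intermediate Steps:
$Y{\left(D \right)} = D$
$Z{\left(U \right)} = 4 + \frac{1}{U}$ ($Z{\left(U \right)} = 4 - - \frac{1}{U} = 4 + \frac{1}{U}$)
$Z{\left(-4 \right)} \left(-10407\right) = \left(4 + \frac{1}{-4}\right) \left(-10407\right) = \left(4 - \frac{1}{4}\right) \left(-10407\right) = \frac{15}{4} \left(-10407\right) = - \frac{156105}{4}$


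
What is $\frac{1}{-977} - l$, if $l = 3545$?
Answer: $- \frac{3463466}{977} \approx -3545.0$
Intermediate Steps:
$\frac{1}{-977} - l = \frac{1}{-977} - 3545 = - \frac{1}{977} - 3545 = - \frac{3463466}{977}$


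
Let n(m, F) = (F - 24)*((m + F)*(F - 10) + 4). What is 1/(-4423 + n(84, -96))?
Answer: -1/157543 ≈ -6.3475e-6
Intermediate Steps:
n(m, F) = (-24 + F)*(4 + (-10 + F)*(F + m)) (n(m, F) = (-24 + F)*((F + m)*(-10 + F) + 4) = (-24 + F)*((-10 + F)*(F + m) + 4) = (-24 + F)*(4 + (-10 + F)*(F + m)))
1/(-4423 + n(84, -96)) = 1/(-4423 + (-96 + (-96)**3 - 34*(-96)**2 + 240*84 + 244*(-96) + 84*(-96)**2 - 34*(-96)*84)) = 1/(-4423 + (-96 - 884736 - 34*9216 + 20160 - 23424 + 84*9216 + 274176)) = 1/(-4423 + (-96 - 884736 - 313344 + 20160 - 23424 + 774144 + 274176)) = 1/(-4423 - 153120) = 1/(-157543) = -1/157543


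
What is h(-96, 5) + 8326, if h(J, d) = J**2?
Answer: 17542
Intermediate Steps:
h(-96, 5) + 8326 = (-96)**2 + 8326 = 9216 + 8326 = 17542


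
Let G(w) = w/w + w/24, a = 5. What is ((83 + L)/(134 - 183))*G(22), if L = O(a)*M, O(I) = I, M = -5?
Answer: -667/294 ≈ -2.2687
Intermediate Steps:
G(w) = 1 + w/24 (G(w) = 1 + w*(1/24) = 1 + w/24)
L = -25 (L = 5*(-5) = -25)
((83 + L)/(134 - 183))*G(22) = ((83 - 25)/(134 - 183))*(1 + (1/24)*22) = (58/(-49))*(1 + 11/12) = (58*(-1/49))*(23/12) = -58/49*23/12 = -667/294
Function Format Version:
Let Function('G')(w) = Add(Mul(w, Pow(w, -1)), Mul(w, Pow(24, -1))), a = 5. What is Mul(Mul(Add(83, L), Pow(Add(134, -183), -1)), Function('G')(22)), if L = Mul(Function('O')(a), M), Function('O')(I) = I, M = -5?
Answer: Rational(-667, 294) ≈ -2.2687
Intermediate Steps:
Function('G')(w) = Add(1, Mul(Rational(1, 24), w)) (Function('G')(w) = Add(1, Mul(w, Rational(1, 24))) = Add(1, Mul(Rational(1, 24), w)))
L = -25 (L = Mul(5, -5) = -25)
Mul(Mul(Add(83, L), Pow(Add(134, -183), -1)), Function('G')(22)) = Mul(Mul(Add(83, -25), Pow(Add(134, -183), -1)), Add(1, Mul(Rational(1, 24), 22))) = Mul(Mul(58, Pow(-49, -1)), Add(1, Rational(11, 12))) = Mul(Mul(58, Rational(-1, 49)), Rational(23, 12)) = Mul(Rational(-58, 49), Rational(23, 12)) = Rational(-667, 294)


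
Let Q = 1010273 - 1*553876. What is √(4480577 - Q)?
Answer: 2*√1006045 ≈ 2006.0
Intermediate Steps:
Q = 456397 (Q = 1010273 - 553876 = 456397)
√(4480577 - Q) = √(4480577 - 1*456397) = √(4480577 - 456397) = √4024180 = 2*√1006045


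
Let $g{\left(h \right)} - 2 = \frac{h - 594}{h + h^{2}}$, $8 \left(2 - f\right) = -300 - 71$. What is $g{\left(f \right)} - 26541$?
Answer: $- \frac{90153759}{3397} \approx -26539.0$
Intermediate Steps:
$f = \frac{387}{8}$ ($f = 2 - \frac{-300 - 71}{8} = 2 - - \frac{371}{8} = 2 + \frac{371}{8} = \frac{387}{8} \approx 48.375$)
$g{\left(h \right)} = 2 + \frac{-594 + h}{h + h^{2}}$ ($g{\left(h \right)} = 2 + \frac{h - 594}{h + h^{2}} = 2 + \frac{-594 + h}{h + h^{2}}$)
$g{\left(f \right)} - 26541 = \frac{-594 + 2 \left(\frac{387}{8}\right)^{2} + 3 \cdot \frac{387}{8}}{\frac{387}{8} \left(1 + \frac{387}{8}\right)} - 26541 = \frac{8 \left(-594 + 2 \cdot \frac{149769}{64} + \frac{1161}{8}\right)}{387 \cdot \frac{395}{8}} - 26541 = \frac{8}{387} \cdot \frac{8}{395} \left(-594 + \frac{149769}{32} + \frac{1161}{8}\right) - 26541 = \frac{8}{387} \cdot \frac{8}{395} \cdot \frac{135405}{32} - 26541 = \frac{6018}{3397} - 26541 = - \frac{90153759}{3397}$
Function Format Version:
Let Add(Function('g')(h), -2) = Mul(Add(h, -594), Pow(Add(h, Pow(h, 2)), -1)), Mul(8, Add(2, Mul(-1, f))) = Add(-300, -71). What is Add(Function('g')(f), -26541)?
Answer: Rational(-90153759, 3397) ≈ -26539.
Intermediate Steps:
f = Rational(387, 8) (f = Add(2, Mul(Rational(-1, 8), Add(-300, -71))) = Add(2, Mul(Rational(-1, 8), -371)) = Add(2, Rational(371, 8)) = Rational(387, 8) ≈ 48.375)
Function('g')(h) = Add(2, Mul(Pow(Add(h, Pow(h, 2)), -1), Add(-594, h))) (Function('g')(h) = Add(2, Mul(Add(h, -594), Pow(Add(h, Pow(h, 2)), -1))) = Add(2, Mul(Add(-594, h), Pow(Add(h, Pow(h, 2)), -1))) = Add(2, Mul(Pow(Add(h, Pow(h, 2)), -1), Add(-594, h))))
Add(Function('g')(f), -26541) = Add(Mul(Pow(Rational(387, 8), -1), Pow(Add(1, Rational(387, 8)), -1), Add(-594, Mul(2, Pow(Rational(387, 8), 2)), Mul(3, Rational(387, 8)))), -26541) = Add(Mul(Rational(8, 387), Pow(Rational(395, 8), -1), Add(-594, Mul(2, Rational(149769, 64)), Rational(1161, 8))), -26541) = Add(Mul(Rational(8, 387), Rational(8, 395), Add(-594, Rational(149769, 32), Rational(1161, 8))), -26541) = Add(Mul(Rational(8, 387), Rational(8, 395), Rational(135405, 32)), -26541) = Add(Rational(6018, 3397), -26541) = Rational(-90153759, 3397)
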